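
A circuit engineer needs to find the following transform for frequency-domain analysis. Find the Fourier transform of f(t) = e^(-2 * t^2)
The Fourier transform of a Gaussian e^(-a*t^2) is sqrt(pi/a)*e^(-omega^2/(4a)).
With a=2: F(omega)=sqrt(pi/2)*e^(-omega^2/8)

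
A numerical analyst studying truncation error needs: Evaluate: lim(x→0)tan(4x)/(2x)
tan(u) ≈ u for small u:
tan(4x)/(2x) ≈ 4x/(2x)=4/2

Answer: 2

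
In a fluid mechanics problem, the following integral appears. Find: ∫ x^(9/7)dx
Power rule: ∫ x^(9/7) dx = x^(16/7)/(16/7)+C

Answer: (7/16)·x^(16/7)+C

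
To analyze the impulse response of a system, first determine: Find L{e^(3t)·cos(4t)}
First shifting: L{e^(at)f(t)} = F(s-a)
L{cos(4t)} = s/(s² + 16)
Shift: (s-3)/((s-3)² + 16)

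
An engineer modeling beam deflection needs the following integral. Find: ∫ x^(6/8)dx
Power rule: ∫ x^(3/4) dx = x^(7/4)/(7/4) + C

Answer: (4/7)·x^(7/4) + C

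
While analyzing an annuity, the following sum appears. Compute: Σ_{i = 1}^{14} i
Using formula: Σ i^1 = n(n + 1)/2 = 14·15/2 = 105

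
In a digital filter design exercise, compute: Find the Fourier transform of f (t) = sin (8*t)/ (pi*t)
sin(W*t)/(pi*t)=(W/pi)*sinc(W*t/pi) is the impulse response of the ideal low-pass filter with cutoff W (here W=8).
Its Fourier transform is a rectangular function:
F(omega)=1 for |omega| < 8, 0 otherwise

Answer: rect(omega/16) [i.e., 1 for |omega| < 8, 0 otherwise]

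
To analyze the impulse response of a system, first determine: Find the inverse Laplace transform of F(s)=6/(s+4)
L^(-1){6/(s-a)} = c·e^(at)
Here a = -4, c = 6

Answer: 6e^(-4t)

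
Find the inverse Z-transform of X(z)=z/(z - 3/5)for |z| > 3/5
Standard pair: z/(z-a) <-> a^n*u[n] for causal signals
With a=3/5: x[n]=(3/5)^n*u[n]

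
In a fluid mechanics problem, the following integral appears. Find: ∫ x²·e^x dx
Integration by parts twice:
First: u = x², dv = e^x dx => x²e^x - 2∫ xe^x dx
Second: u = x, dv = e^x dx => xe^x - e^x
Combining: x²e^x - 2xe^x+2e^x+C

Answer: e^x(x² - 2x+2)+C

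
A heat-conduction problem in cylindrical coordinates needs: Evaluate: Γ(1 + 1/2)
Γ(n+1/2)=(2n)!√π/(4^n·n!)
=2√π/(4·1)=(1/2)·√π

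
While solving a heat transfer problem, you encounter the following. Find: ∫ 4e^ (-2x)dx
Since d/dx[e^(-2x)] = -2e^(-2x), we get -2 e^(-2x)+C

Answer: -2e^(-2x)+C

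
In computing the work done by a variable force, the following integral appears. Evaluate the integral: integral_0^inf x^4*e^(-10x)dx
This is a Gamma integral. Substitute u=10x (du=10 dx):
integral_0^inf x^4*e^(-10x) dx=(1/10^5) integral_0^inf u^4*e^(-u) du
=Gamma(5)/10^5=4!/10^5=24/100000

Answer: 3/12500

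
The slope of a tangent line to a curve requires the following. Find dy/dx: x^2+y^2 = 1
Differentiate: 2x+2y·(dy/dx) = 0
dy/dx = -2x/(2y)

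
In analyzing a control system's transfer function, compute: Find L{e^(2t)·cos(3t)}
First shifting: L{e^(at)f(t)}=F(s-a)
L{cos(3t)}=s/(s²+9)
Shift: (s-2)/((s-2)²+9)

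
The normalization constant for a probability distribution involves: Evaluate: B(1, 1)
B(x,y)=Γ(x)Γ(y)/Γ(x + y)=(x-1)!(y-1)!/(x + y-1)!
B(1,1)=0!·0!/1!=1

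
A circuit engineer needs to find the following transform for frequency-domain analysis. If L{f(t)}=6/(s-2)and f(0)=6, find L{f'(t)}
L{f'(t)} = s·F(s) - f(0) = 6s/(s-2)-6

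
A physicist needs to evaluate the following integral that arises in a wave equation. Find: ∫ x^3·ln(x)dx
By parts: u = ln(x), dv = x^3 dx
du = 1/x dx, v = x^4/4
= x^4·ln(x)/4 - ∫ x^3/4 dx
= x^4·ln(x)/4 - x^4/16+C

Answer: x^4(ln(x)/4-1/16)+C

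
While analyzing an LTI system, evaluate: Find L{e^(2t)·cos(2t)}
First shifting: L{e^(at)f(t)}=F(s-a)
L{cos(2t)}=s/(s² + 4)
Shift: (s-2)/((s-2)² + 4)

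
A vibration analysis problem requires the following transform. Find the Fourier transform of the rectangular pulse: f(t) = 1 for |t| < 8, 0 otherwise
F(omega)=integral from -8 to 8 of e^(-j*omega*t) dt
=2*sin(8*omega)/omega=16*sinc(8*omega/pi)

Answer: 2*sin(8*omega)/omega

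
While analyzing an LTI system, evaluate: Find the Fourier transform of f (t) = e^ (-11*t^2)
The Fourier transform of a Gaussian e^(-a*t^2) is sqrt(pi/a)*e^(-omega^2/(4a)).
With a=11: F(omega)=sqrt(pi/11)*e^(-omega^2/44)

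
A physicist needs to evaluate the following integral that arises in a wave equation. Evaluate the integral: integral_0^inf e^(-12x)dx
integral_0^inf e^(-12x) dx=[-1/12*e^(-12x)]_0^inf
=0 - (-1/12)=1/12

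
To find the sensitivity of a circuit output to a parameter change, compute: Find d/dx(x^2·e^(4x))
Product rule: (fg)'=f'g + fg'
f=x^2, f'=2x
g=e^(4x), g'=4·e^(4x)

Answer: 2x·e^(4x) + 4x^2·e^(4x)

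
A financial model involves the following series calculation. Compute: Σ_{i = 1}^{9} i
Using formula: Σ i^1=n(n + 1)/2=9·10/2=45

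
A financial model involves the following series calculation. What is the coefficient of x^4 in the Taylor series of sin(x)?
sin(x) has only odd powers. Coefficient of x^4 = 0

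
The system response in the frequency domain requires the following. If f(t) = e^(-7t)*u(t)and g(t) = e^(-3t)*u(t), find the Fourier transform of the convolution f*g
By the convolution theorem: F{f*g} = F(omega)*G(omega)
F(omega) = 1/(7+j*omega), G(omega) = 1/(3+j*omega)
F{f*g} = 1/((7+j*omega)(3+j*omega))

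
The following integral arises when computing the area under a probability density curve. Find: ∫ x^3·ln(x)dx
By parts: u = ln(x), dv = x^3 dx
du = 1/x dx, v = x^4/4
= x^4·ln(x)/4 - ∫ x^3/4 dx
= x^4·ln(x)/4 - x^4/16 + C

Answer: x^4(ln(x)/4 - 1/16) + C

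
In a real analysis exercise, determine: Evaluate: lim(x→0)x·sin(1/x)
Squeeze theorem: -|x| ≤ x·sin(1/x) ≤ |x|
Since x → 0 as x → 0, by squeeze theorem the limit is 0

Answer: 0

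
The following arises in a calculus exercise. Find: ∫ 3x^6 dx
Using power rule: ∫ 3x^6 dx=3/7 x^7 + C=(3/7)x^7 + C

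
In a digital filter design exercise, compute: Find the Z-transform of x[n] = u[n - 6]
Using the time-shift property: Z{u[n-6]}=z^(-6)*z/(z-1)
=z^(-5)/(z-1)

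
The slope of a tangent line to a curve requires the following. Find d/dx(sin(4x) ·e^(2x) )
Product rule: (fg)'=f'g+fg'
f=sin(4x), f'=4·cos(4x)
g=e^(2x), g'=2·e^(2x)

Answer: 4·cos(4x)·e^(2x)+2·sin(4x)·e^(2x)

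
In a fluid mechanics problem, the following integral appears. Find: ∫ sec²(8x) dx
Since d/dx[tan(8x)]=8sec²(8x), integral=tan(8x)/8 + C

Answer: (1/8)tan(8x) + C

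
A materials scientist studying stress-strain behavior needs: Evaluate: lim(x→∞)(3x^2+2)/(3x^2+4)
Divide numerator and denominator by x^2:
lim (3 + 2/x^2)/(3 + 4/x^2)=1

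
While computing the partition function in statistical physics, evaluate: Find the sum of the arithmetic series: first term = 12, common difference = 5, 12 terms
Last term: a_n = 12 + (12 - 1)·5 = 67
Sum = n(a_1 + a_n)/2 = 12(12 + 67)/2 = 474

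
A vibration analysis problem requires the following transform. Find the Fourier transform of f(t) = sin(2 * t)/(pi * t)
sin(W*t)/(pi*t) = (W/pi)*sinc(W*t/pi) is the impulse response of the ideal low-pass filter with cutoff W (here W = 2).
Its Fourier transform is a rectangular function:
F(omega) = 1 for |omega| < 2, 0 otherwise

Answer: rect(omega/4) [i.e., 1 for |omega| < 2, 0 otherwise]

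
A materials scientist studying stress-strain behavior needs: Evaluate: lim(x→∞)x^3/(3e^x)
Apply L'Hôpital 3 times (∞/∞ each time):
Eventually get 3!/(3e^x) → 0

Answer: 0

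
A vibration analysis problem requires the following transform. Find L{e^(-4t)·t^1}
First shifting: L{e^(at)f(t)} = F(s-a)
L{t^1} = 1/s^2
Shift s → s + 4: 1/(s + 4)^2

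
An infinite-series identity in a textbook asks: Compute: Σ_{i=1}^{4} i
Using formula: Σ i^1=n(n+1)/2=4·5/2=10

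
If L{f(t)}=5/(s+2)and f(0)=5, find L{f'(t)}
L{f'(t)} = s·F(s) - f(0) = 5s/(s+2)-5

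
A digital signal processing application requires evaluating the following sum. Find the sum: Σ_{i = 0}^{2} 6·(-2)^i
Geometric series: S=a(1 - r^n)/(1 - r)
a=6, r=-2, n=3
S=6(1+8)/3=18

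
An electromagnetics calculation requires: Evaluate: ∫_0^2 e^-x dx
Antiderivative: -e^-x
Evaluate: -(e^-2-1)

Answer: (e^-2-1)/(-1)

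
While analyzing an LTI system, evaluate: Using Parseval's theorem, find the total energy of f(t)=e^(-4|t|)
Parseval's theorem: E=integral |f(t)|^2 dt=(1/2pi) integral |F(omega)|^2 domega
E=integral_{-inf}^{inf} e^(-8|t|) dt=2 * integral_0^inf e^(-8t) dt=2/(2 * 4)=1/4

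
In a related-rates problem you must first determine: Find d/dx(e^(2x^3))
Chain rule: d/dx[e^u] = e^u · u' where u = 2x^3
u' = 6x^2

Answer: 6x^2·e^(2x^3)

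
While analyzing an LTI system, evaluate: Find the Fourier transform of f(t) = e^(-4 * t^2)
The Fourier transform of a Gaussian e^(-a * t^2) is sqrt(pi/a) * e^(-omega^2/(4a)).
With a=4: F(omega)=sqrt(pi)/2 * e^(-omega^2/16)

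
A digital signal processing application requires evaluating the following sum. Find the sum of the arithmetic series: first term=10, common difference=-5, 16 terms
Last term: a_n = 10 + (16 - 1)·-5 = -65
Sum = n(a_1 + a_n)/2 = 16(10 + (-65))/2 = -440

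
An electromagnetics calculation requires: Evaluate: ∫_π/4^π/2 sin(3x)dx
Antiderivative: -cos(3x)/3
Evaluate at bounds: [-cos(3·π/2)/3] - [-cos(3·π/4)/3]
=(-(0) + (-√2/2))/3=-√2/6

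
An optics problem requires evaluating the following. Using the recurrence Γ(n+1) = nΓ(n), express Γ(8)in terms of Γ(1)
Γ(8) = 7Γ(7) = 7·6Γ(6) = ... = 7!·Γ(1) = 5040·Γ(1)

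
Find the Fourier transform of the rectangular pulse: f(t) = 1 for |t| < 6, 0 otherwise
F(omega) = integral from -6 to 6 of e^(-j*omega*t) dt
= 2*sin(6*omega)/omega = 12*sinc(6*omega/pi)

Answer: 2*sin(6*omega)/omega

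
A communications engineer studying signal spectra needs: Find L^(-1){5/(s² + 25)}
L^(-1){w/(s² + w²)}=sin(wt)
Here w=5

Answer: sin(5t)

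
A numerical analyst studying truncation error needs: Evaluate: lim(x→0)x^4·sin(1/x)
Squeeze theorem: -|x^4| ≤ x^4·sin(1/x) ≤ |x^4|
Since x^4 → 0 as x → 0, by squeeze theorem the limit is 0

Answer: 0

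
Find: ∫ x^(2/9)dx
Power rule: ∫ x^(2/9) dx=x^(11/9)/(11/9) + C

Answer: (9/11)·x^(11/9) + C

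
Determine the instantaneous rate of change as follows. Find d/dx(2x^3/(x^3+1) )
Quotient rule: (f/g)' = (f'g - fg')/g²
f = 2x^3, f' = 6x^2
g = x^3+1, g' = 3x^2

Answer: (6x^2·(x^3+1)-6x^5)/(x^3+1)²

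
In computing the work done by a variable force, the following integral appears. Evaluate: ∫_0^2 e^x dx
Antiderivative: e^x
Evaluate: (e^2-1)

Answer: e^2-1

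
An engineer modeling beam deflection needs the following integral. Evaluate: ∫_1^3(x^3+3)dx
Step 1: Find antiderivative F(x) = (1/4)x^4 + 3x
Step 2: F(3) - F(1) = 117/4 - (13/4) = 26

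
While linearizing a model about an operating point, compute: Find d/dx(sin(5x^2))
Chain rule: d/dx[sin(u)] = cos(u)·u' where u = 5x^2
u' = 10x

Answer: 10x·cos(5x^2)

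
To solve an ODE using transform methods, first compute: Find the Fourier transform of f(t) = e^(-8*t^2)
The Fourier transform of a Gaussian e^(-a*t^2) is sqrt(pi/a)*e^(-omega^2/(4a)).
With a = 8: F(omega) = sqrt(pi/8)*e^(-omega^2/32)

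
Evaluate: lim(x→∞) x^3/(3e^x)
Apply L'Hôpital 3 times (∞/∞ each time):
Eventually get 3!/(3e^x) → 0

Answer: 0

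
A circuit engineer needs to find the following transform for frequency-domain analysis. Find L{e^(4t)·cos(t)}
First shifting: L{e^(at)f(t)}=F(s-a)
L{cos(t)}=s/(s² + 1)
Shift: (s-4)/((s-4)² + 1)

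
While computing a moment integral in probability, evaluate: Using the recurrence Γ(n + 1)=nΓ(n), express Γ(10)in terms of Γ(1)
Γ(10)=9Γ(9)=9·8Γ(8)=...=9!·Γ(1)=362880·Γ(1)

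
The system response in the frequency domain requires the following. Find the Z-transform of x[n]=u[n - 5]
Using the time-shift property: Z{u[n-5]}=z^(-5)*z/(z-1)
=z^(-4)/(z-1)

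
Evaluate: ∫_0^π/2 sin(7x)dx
Antiderivative: -cos(7x)/7
Evaluate at bounds: [-cos(7·π/2)/7] - [-cos(7·0)/7]
= (-(0)+(1))/7 = 1/7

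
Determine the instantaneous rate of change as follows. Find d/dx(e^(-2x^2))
Chain rule: d/dx[e^u] = e^u · u' where u = -2x^2
u' = -4x

Answer: -4x·e^(-2x^2)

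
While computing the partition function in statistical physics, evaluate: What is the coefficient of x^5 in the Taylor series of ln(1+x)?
ln(1 + x) = Σ (-1)^(n + 1) x^n/n
Coefficient of x^5 = (-1)^6/5 = 1/5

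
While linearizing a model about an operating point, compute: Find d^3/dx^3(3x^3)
Apply power rule 3 times:
d^1: 9x^2
d^2: 18x
d^3: 18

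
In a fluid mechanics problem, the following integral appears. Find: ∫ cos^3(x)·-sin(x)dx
Let u=cos(x), du=-sin(x) dx
∫ u^3 du=u^4/4 + C

Answer: cos^4(x)/4 + C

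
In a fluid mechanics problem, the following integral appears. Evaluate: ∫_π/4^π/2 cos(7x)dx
Antiderivative: sin(7x)/7
Evaluate at bounds: [sin(7·π/2)/7] - [sin(7·π/4)/7]
= ((-1) - (-√2/2))/7 = -1/7 + √2/14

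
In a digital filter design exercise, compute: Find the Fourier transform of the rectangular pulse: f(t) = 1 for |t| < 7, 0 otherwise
F(omega) = integral from -7 to 7 of e^(-j * omega * t) dt
= 2 * sin(7 * omega)/omega = 14 * sinc(7 * omega/pi)

Answer: 2 * sin(7 * omega)/omega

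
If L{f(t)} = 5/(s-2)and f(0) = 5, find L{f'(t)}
L{f'(t)}=s·F(s) - f(0)=5s/(s-2) - 5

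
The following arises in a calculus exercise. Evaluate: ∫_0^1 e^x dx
Antiderivative: e^x
Evaluate: (e^1 - 1)

Answer: e^1 - 1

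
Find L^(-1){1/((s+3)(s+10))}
Partial fractions: 1/((s + 3)(s + 10)) = A/(s + 3) + B/(s + 10)
Cover-up: A = 1/(s + 10)|_{s = -3} = 1/7; B = 1/(s + 3)|_{s = -10} = -1/7
L^(-1) = (1/7)e^(-3t) - (1/7)e^(-10t)

Answer: (1/7)(e^(-3t) - e^(-10t))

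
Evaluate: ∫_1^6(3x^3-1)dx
Step 1: Find antiderivative F(x) = (3/4)x^4 - x
Step 2: F(6) - F(1) = 966 - (-1/4) = 3865/4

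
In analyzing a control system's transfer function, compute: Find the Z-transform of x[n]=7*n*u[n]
Z{n * u[n]}=z/(z-1)^2
By linearity: Z{7 * n * u[n]}=7z/(z-1)^2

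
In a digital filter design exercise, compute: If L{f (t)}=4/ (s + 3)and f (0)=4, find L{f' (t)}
L{f'(t)} = s·F(s) - f(0) = 4s/(s + 3) - 4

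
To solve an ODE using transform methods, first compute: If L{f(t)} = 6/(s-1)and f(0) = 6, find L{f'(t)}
L{f'(t)} = s·F(s) - f(0) = 6s/(s-1) - 6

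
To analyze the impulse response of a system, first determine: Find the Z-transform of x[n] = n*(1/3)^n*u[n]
Using the property Z{n*a^n*u[n]} = az/(z-a)^2
With a = 1/3: X(z) = (1/3)z/(z - 1/3)^2, |z| > 1/3

Answer: (1/3)z/(z - 1/3)^2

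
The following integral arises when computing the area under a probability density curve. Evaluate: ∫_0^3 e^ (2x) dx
Antiderivative: (1/2)e^(2x)
Evaluate: (1/2)(e^6-1)

Answer: (e^6-1)/2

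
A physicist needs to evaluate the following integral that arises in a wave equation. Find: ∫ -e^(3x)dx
Since d/dx[e^(3x)]=3e^(3x), we get -1/3 e^(3x)+C

Answer: (-1/3)e^(3x)+C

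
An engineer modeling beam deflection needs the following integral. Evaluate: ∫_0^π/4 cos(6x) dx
Antiderivative: sin(6x)/6
Evaluate at bounds: [sin(6·π/4)/6] - [sin(6·0)/6]
= ((-1) - (0))/6 = -1/6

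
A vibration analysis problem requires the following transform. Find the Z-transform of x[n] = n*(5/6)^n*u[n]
Using the property Z{n * a^n * u[n]} = az/(z-a)^2
With a = 5/6: X(z) = (5/6)z/(z - 5/6)^2, |z| > 5/6

Answer: (5/6)z/(z - 5/6)^2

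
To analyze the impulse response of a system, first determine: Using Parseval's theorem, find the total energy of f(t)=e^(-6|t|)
Parseval's theorem: E=integral |f(t)|^2 dt=(1/2pi) integral |F(omega)|^2 domega
E=integral_{-inf}^{inf} e^(-12|t|) dt=2*integral_0^inf e^(-12t) dt=2/(2*6)=1/6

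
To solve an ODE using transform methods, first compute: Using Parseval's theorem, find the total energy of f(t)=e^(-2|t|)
Parseval's theorem: E=integral |f(t)|^2 dt=(1/2pi) integral |F(omega)|^2 domega
E=integral_{-inf}^{inf} e^(-4|t|) dt=2*integral_0^inf e^(-4t) dt=2/(2*2)=1/2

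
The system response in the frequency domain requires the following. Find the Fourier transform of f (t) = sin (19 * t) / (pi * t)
sin(W*t)/(pi*t)=(W/pi)*sinc(W*t/pi) is the impulse response of the ideal low-pass filter with cutoff W (here W=19).
Its Fourier transform is a rectangular function:
F(omega)=1 for |omega| < 19, 0 otherwise

Answer: rect(omega/38) [i.e., 1 for |omega| < 19, 0 otherwise]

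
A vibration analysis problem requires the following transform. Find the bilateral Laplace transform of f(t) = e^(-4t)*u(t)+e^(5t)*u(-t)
For e^(-4t) * u(t): L = 1/(s + 4), Re(s) > -4
For e^(5t) * u(-t): L = -1/(s-5), Re(s) < 5
Combined: F(s) = 1/(s + 4) - 1/(s-5), -4 < Re(s) < 5

Answer: 1/(s + 4) - 1/(s-5), ROC: -4 < Re(s) < 5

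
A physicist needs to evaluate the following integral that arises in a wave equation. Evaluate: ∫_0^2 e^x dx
Antiderivative: e^x
Evaluate: (e^2-1)

Answer: e^2-1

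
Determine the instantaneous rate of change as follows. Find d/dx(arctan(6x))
d/dx[arctan(u)] = u'/(1+u²), u = 6x, u' = 6

Answer: 6/(1+36x²)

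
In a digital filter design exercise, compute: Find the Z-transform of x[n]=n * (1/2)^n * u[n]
Using the property Z{n * a^n * u[n]} = az/(z-a)^2
With a = 1/2: X(z) = (1/2)z/(z - 1/2)^2, |z| > 1/2

Answer: (1/2)z/(z - 1/2)^2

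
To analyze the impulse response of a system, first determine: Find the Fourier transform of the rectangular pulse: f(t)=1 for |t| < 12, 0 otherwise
F(omega) = integral from -12 to 12 of e^(-j*omega*t) dt
= 2*sin(12*omega)/omega = 24*sinc(12*omega/pi)

Answer: 2*sin(12*omega)/omega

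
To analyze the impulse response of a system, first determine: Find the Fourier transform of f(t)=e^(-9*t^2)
The Fourier transform of a Gaussian e^(-a * t^2) is sqrt(pi/a) * e^(-omega^2/(4a)).
With a=9: F(omega)=sqrt(pi)/3 * e^(-omega^2/36)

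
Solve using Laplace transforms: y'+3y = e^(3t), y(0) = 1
Take L: sY - 1 + 3Y=1/(s-3)
Y(s + 3)=1/(s-3) + 1
Y=1/((s-3)(s + 3)) + 1/(s + 3)
Partial fractions: 1/((s-3)(s + 3))=(1/6)/(s-3) - (1/6)/(s + 3)
So Y=(1/6)/(s-3) + (5/6)/(s + 3)
Inverse Laplace transform (L^(-1){1/(s-3)}=e^(3t), L^(-1){1/(s + 3)}=e^(-3t)):

Answer: y(t)=(1/6)·e^(3t) + (5/6)·e^(-3t)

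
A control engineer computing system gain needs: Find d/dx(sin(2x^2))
Chain rule: d/dx[sin(u)]=cos(u)·u' where u=2x^2
u'=4x

Answer: 4x·cos(2x^2)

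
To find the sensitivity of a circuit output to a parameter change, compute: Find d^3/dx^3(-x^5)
Apply power rule 3 times:
d^1: -5x^4
d^2: -20x^3
d^3: -60x^2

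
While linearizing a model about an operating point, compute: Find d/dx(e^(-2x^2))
Chain rule: d/dx[e^u] = e^u · u' where u = -2x^2
u' = -4x

Answer: -4x·e^(-2x^2)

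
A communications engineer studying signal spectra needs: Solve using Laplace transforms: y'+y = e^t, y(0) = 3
Take L: sY - 3 + Y = 1/(s-1)
Y(s + 1) = 1/(s-1) + 3
Y = 1/((s-1)(s + 1)) + 3/(s + 1)
Partial fractions: 1/((s-1)(s + 1)) = (1/2)/(s-1) - (1/2)/(s + 1)
So Y = (1/2)/(s-1) + (5/2)/(s + 1)
Inverse Laplace transform (L^(-1){1/(s-1)} = e^t, L^(-1){1/(s + 1)} = e^(-t)):

Answer: y(t) = (1/2)·e^t + (5/2)·e^(-t)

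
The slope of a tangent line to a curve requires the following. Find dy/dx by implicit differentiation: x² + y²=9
Differentiate both sides: 2x+2y·(dy/dx)=0
Solve: dy/dx=-2x/(2y)=-x/y

Answer: dy/dx=-x/y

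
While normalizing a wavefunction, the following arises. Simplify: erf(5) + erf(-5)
erf is odd: erf(-5)=-erf(5)
erf(5)+erf(-5)=erf(5) - erf(5)=0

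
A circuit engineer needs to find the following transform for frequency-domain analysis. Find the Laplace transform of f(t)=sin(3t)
L{sin(wt)} = w/(s² + w²)
L{sin(3t)} = 3/(s² + 9)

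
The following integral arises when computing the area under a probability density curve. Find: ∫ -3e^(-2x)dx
Since d/dx[e^(-2x)] = -2e^(-2x), we get 3/2 e^(-2x)+C

Answer: (3/2)e^(-2x)+C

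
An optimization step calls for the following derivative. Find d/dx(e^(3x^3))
Chain rule: d/dx[e^u]=e^u · u' where u=3x^3
u'=9x^2

Answer: 9x^2·e^(3x^3)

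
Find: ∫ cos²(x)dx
Using identity cos²(u)=(1 + cos(2u))/2:
∫ (1 + cos(2x))/2 dx=x/2 + sin(2x)/4 + C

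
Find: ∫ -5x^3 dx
Using power rule: ∫ -5x^3 dx=-5/4 x^4+C=(-5/4)x^4+C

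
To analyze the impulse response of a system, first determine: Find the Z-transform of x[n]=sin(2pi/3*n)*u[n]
Z{sin(w0*n)*u[n]}=z*sin(w0)/(z^2 - 2z*cos(w0) + 1)
With w0=2pi/3: X(z)=z*sin(2pi/3)/(z^2 - 2z*cos(2pi/3) + 1)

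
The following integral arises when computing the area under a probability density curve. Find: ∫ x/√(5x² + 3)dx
Let u = 5x²+3, du = 10x dx
∫ (1/10)·u^(-1/2) du = √u/5+C

Answer: √(5x²+3)/5+C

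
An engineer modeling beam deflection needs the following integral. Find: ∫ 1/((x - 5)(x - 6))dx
Partial fractions: 1/((x-5)(x-6))=A/(x-5) + B/(x-6)
A=-1, B=1
∫ [-1· 1/(x-5) + 1· 1/(x-6)] dx
=(1)[ln|x-6| - ln|x-5|] + C

Answer: ln|(x-6)/(x-5)| + C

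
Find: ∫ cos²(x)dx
Using identity cos²(u) = (1 + cos(2u))/2:
∫ (1 + cos(2x))/2 dx = x/2 + sin(2x)/4 + C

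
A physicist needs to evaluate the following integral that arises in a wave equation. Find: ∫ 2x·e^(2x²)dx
Let u = 2x², du = 4x dx
∫ (1/2)e^u du = e^u/2 + C

Answer: e^(2x²)/2 + C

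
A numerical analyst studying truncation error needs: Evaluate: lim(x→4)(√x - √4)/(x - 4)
Multiply by conjugate (√x+√4)/(√x+√4):
=(x - 4)/((x - 4)(√x+√4))=1/(√x+√4)
As x → 4: 1/(2√4)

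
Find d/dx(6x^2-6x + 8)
Power rule: d/dx(ax^n) = n·a·x^(n-1)
Term by term: 12·x - 6

Answer: 12x - 6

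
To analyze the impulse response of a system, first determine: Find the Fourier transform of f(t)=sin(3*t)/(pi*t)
sin(W*t)/(pi*t)=(W/pi)*sinc(W*t/pi) is the impulse response of the ideal low-pass filter with cutoff W (here W=3).
Its Fourier transform is a rectangular function:
F(omega)=1 for |omega| < 3, 0 otherwise

Answer: rect(omega/6) [i.e., 1 for |omega| < 3, 0 otherwise]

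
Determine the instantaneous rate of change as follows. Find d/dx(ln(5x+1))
Chain rule: d/dx[ln(u)] = u'/u where u = 5x+1
u' = 5

Answer: (5)/(5x+1)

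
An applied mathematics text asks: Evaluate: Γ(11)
Γ(n)=(n-1)! for positive integers
Γ(11)=10!=3628800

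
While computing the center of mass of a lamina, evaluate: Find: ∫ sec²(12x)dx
Since d/dx[tan(12x)] = 12sec²(12x), integral = tan(12x)/12+C

Answer: (1/12)tan(12x)+C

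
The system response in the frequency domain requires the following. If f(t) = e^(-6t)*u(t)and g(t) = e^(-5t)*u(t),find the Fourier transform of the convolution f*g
By the convolution theorem: F{f*g} = F(omega)*G(omega)
F(omega) = 1/(6+j*omega), G(omega) = 1/(5+j*omega)
F{f*g} = 1/((6+j*omega)(5+j*omega))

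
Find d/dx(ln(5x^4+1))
Chain rule: d/dx[ln(u)] = u'/u where u = 5x^4 + 1
u' = 20x^3

Answer: (20x^3)/(5x^4 + 1)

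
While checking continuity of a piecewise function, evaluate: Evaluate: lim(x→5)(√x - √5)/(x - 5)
Multiply by conjugate (√x + √5)/(√x + √5):
=(x - 5)/((x - 5)(√x + √5))=1/(√x + √5)
As x → 5: 1/(2√5)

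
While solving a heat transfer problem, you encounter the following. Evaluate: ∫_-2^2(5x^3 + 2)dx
Step 1: Find antiderivative F(x) = (5/4)x^4 + 2x
Step 2: F(2) - F(-2) = 24 - (16) = 8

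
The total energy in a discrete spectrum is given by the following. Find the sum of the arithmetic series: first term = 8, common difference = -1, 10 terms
Last term: a_n=8+(10-1)·-1=-1
Sum=n(a_1+a_n)/2=10(8+(-1))/2=35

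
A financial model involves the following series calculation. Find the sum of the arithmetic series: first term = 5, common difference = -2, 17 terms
Last term: a_n = 5+(17-1)·-2 = -27
Sum = n(a_1+a_n)/2 = 17(5+(-27))/2 = -187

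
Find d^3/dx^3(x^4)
Apply power rule 3 times:
d^1: 4x^3
d^2: 12x^2
d^3: 24x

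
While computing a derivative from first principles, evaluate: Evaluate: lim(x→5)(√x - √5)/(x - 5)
Multiply by conjugate (√x+√5)/(√x+√5):
=(x - 5)/((x - 5)(√x+√5))=1/(√x+√5)
As x → 5: 1/(2√5)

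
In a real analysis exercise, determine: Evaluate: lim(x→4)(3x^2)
Polynomial is continuous, so substitute x = 4:
3·4^2 = 48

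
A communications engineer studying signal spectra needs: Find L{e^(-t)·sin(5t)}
First shifting: L{e^(at)f(t)}=F(s-a)
L{sin(5t)}=5/(s²+25)
Shift: 5/((s+1)²+25)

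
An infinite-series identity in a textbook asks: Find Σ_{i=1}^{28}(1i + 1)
= 1·Σ i + 1·28 = 1·406 + 28 = 434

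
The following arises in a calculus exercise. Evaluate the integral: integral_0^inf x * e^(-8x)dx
This is a Gamma integral. Substitute u=8x (du=8 dx):
integral_0^inf x*e^(-8x) dx=(1/8^2) integral_0^inf u^1*e^(-u) du
=Gamma(2)/8^2=1!/8^2=1/64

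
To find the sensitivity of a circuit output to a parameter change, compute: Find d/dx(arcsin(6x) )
d/dx[arcsin(u)]=u'/√(1-u²), u=6x, u'=6

Answer: 6/√(1 - 36x²)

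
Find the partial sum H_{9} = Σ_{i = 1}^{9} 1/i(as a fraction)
H_9=1+1/2+1/3+...+1/9
=7129/2520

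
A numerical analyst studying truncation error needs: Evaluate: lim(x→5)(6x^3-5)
Polynomial is continuous, so substitute x=5:
6·5^3 - 5=745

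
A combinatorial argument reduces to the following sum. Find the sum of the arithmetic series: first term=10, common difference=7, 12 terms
Last term: a_n=10 + (12 - 1)·7=87
Sum=n(a_1 + a_n)/2=12(10 + 87)/2=582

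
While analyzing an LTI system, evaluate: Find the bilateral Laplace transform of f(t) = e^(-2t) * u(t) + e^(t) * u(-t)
For e^(-2t) * u(t): L = 1/(s + 2), Re(s) > -2
For e^(t) * u(-t): L = -1/(s-1), Re(s) < 1
Combined: F(s) = 1/(s + 2) - 1/(s-1), -2 < Re(s) < 1

Answer: 1/(s + 2) - 1/(s-1), ROC: -2 < Re(s) < 1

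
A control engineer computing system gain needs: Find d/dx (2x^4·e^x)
Product rule: (fg)' = f'g + fg'
f = 2x^4, f' = 8x^3
g = e^x, g' = e^x

Answer: 8x^3·e^x + 2x^4·e^x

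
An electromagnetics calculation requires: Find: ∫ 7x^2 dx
Using power rule: ∫ 7x^2 dx=7/3 x^3+C=(7/3)x^3+C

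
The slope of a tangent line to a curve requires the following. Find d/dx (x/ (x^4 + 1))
Quotient rule: (f/g)'=(f'g - fg')/g²
f=x, f'=1
g=x^4 + 1, g'=4x^3

Answer: (1·(x^4 + 1) - 4x^4)/(x^4 + 1)²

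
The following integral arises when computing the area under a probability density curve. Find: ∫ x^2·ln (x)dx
By parts: u = ln(x), dv = x^2 dx
du = 1/x dx, v = x^3/3
= x^3·ln(x)/3 - ∫ x^2/3 dx
= x^3·ln(x)/3 - x^3/9 + C

Answer: x^3(ln(x)/3 - 1/9) + C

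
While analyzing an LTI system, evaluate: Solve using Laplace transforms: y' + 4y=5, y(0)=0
Take L of both sides: sY(s) - 0 + 4Y(s) = 5/s
Y(s)(s + 4) = 5/s + 0
Y(s) = 5/(s(s + 4)) + 0/(s + 4)
Partial fractions: 5/(s(s + 4)) = (5/4)/s - (5/4)/(s + 4)
So Y(s) = (5/4)/s - (5/4)/(s + 4)
Inverse transform (L^(-1){1/s} = 1, L^(-1){1/(s + 4)} = e^(-4t)):

Answer: y(t) = 5/4 - (5/4)·e^(-4t)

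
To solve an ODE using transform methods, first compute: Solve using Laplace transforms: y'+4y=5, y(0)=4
Take L of both sides: sY(s) - 4 + 4Y(s)=5/s
Y(s)(s + 4)=5/s + 4
Y(s)=5/(s(s + 4)) + 4/(s + 4)
Partial fractions: 5/(s(s + 4))=(5/4)/s - (5/4)/(s + 4)
So Y(s)=(5/4)/s + (11/4)/(s + 4)
Inverse transform (L^(-1){1/s}=1, L^(-1){1/(s + 4)}=e^(-4t)):

Answer: y(t)=5/4 + (11/4)·e^(-4t)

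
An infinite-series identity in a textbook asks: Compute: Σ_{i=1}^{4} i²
Using formula: Σ i^2 = n(n + 1)(2n + 1)/6 = 4·5·9/6 = 30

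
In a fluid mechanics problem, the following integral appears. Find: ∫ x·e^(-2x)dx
Integration by parts: u=x, dv=e^(-2x) dx
du=dx, v=e^(-2x)/(-2)
=x·e^(-2x)/(-2) - ∫ e^(-2x)/(-2) dx
=x·e^(-2x)/(-2) - e^(-2x)/4+C

Answer: e^(-2x)(x/(-2)-1/4)+C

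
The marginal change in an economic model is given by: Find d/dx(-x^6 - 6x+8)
Power rule: d/dx(ax^n)=n·a·x^(n-1)
Term by term: -6·x^5-6

Answer: -6x^5-6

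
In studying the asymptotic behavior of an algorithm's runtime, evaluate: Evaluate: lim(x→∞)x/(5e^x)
Apply L'Hôpital 1 times (∞/∞ each time):
Eventually get 1!/(5e^x) → 0

Answer: 0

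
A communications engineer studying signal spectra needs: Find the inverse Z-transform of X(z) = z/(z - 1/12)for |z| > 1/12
Standard pair: z/(z-a) <-> a^n*u[n] for causal signals
With a = 1/12: x[n] = (1/12)^n*u[n]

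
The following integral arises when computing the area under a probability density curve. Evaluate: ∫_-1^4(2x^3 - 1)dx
Step 1: Find antiderivative F(x) = (1/2)x^4 - x
Step 2: F(4) - F(-1) = 124 - (3/2) = 245/2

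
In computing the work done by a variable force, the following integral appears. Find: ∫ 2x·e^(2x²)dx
Let u=2x², du=4x dx
∫ (1/2)e^u du=e^u/2+C

Answer: e^(2x²)/2+C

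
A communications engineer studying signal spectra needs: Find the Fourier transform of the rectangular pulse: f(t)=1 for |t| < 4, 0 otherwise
F(omega) = integral from -4 to 4 of e^(-j * omega * t) dt
= 2 * sin(4 * omega)/omega = 8 * sinc(4 * omega/pi)

Answer: 2 * sin(4 * omega)/omega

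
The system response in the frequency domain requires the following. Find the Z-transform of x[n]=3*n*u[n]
Z{n*u[n]} = z/(z-1)^2
By linearity: Z{3*n*u[n]} = 3z/(z-1)^2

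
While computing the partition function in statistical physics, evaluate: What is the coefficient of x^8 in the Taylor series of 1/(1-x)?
1/(1-x) = Σ x^n for |x|<1
All coefficients are 1

Answer: 1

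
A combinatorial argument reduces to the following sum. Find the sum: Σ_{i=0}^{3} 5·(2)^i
Geometric series: S = a(1 - r^n)/(1 - r)
a = 5, r = 2, n = 4
S = 5(1 - 16)/-1 = 75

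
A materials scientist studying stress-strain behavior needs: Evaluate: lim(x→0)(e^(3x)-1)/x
L'Hôpital (0/0): lim 3e^(3x)/1=3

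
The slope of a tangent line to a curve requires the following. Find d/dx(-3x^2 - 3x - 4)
Power rule: d/dx(ax^n) = n·a·x^(n-1)
Term by term: -6·x - 3

Answer: -6x - 3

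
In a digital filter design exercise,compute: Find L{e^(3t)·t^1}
First shifting: L{e^(at)f(t)} = F(s-a)
L{t^1} = 1/s^2
Shift s → s-3: 1/(s-3)^2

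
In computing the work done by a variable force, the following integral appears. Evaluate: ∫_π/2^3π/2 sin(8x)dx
Antiderivative: -cos(8x)/8
Evaluate at bounds: [-cos(8·3π/2)/8] - [-cos(8·π/2)/8]
= (-(1)+(1))/8 = 0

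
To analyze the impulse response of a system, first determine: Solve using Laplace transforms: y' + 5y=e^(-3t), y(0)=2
Take L: sY - 2+5Y = 1/(s+3)
Y(s+5) = 1/(s+3)+2
Y = 1/((s+3)(s+5))+2/(s+5)
Partial fractions: 1/((s+3)(s+5)) = (1/2)/(s+3) - (1/2)/(s+5)
So Y = (1/2)/(s+3)+(3/2)/(s+5)
Inverse Laplace transform (L^(-1){1/(s+3)} = e^(-3t), L^(-1){1/(s+5)} = e^(-5t)):

Answer: y(t) = (1/2)·e^(-3t)+(3/2)·e^(-5t)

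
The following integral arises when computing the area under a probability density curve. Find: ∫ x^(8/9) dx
Power rule: ∫ x^(8/9) dx=x^(17/9)/(17/9) + C

Answer: (9/17)·x^(17/9) + C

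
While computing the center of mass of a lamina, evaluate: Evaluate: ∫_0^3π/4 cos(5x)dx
Antiderivative: sin(5x)/5
Evaluate at bounds: [sin(5·3π/4)/5] - [sin(5·0)/5]
=((-√2/2) - (0))/5=-√2/10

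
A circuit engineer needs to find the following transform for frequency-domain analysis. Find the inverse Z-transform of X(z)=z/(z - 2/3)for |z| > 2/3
Standard pair: z/(z-a) <-> a^n*u[n] for causal signals
With a = 2/3: x[n] = (2/3)^n*u[n]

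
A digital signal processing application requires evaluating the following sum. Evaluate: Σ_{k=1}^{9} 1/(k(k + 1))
Partial fractions: 1/(k(k+1))=1/k - 1/(k+1)
Telescoping sum: 1(1-1/10)=1·9/10

Answer: 9/10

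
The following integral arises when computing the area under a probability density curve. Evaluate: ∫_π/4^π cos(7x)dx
Antiderivative: sin(7x)/7
Evaluate at bounds: [sin(7·π)/7] - [sin(7·π/4)/7]
=((0) - (-√2/2))/7=√2/14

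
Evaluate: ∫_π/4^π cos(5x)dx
Antiderivative: sin(5x)/5
Evaluate at bounds: [sin(5·π)/5] - [sin(5·π/4)/5]
= ((0) - (-√2/2))/5 = √2/10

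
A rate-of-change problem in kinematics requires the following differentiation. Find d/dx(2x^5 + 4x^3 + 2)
Power rule: d/dx(ax^n) = n·a·x^(n-1)
Term by term: 10·x^4 + 12·x^2

Answer: 10x^4 + 12x^2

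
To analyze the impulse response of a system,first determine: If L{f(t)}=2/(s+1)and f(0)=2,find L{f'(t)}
L{f'(t)} = s·F(s) - f(0) = 2s/(s + 1) - 2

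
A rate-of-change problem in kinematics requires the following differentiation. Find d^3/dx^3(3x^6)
Apply power rule 3 times:
d^1: 18x^5
d^2: 90x^4
d^3: 360x^3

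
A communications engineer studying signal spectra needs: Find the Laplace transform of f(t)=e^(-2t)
L{e^(at)}=1/(s-a)
L{e^(-2t)}=1/(s + 2)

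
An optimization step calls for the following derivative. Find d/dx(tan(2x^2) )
Chain rule: d/dx[tan(u)] = sec²(u)·u' where u = 2x^2
u' = 4x

Answer: 4x·sec²(2x^2)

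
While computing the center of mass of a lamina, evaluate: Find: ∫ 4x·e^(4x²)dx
Let u = 4x², du = 8x dx
∫ (1/2)e^u du = e^u/2+C

Answer: e^(4x²)/2+C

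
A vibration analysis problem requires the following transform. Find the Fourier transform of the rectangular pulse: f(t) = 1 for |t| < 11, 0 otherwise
F(omega) = integral from -11 to 11 of e^(-j * omega * t) dt
= 2 * sin(11 * omega)/omega = 22 * sinc(11 * omega/pi)

Answer: 2 * sin(11 * omega)/omega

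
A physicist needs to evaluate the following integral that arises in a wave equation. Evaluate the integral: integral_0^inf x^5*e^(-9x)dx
This is a Gamma integral. Substitute u=9x (du=9 dx):
integral_0^inf x^5*e^(-9x) dx=(1/9^6) integral_0^inf u^5*e^(-u) du
=Gamma(6)/9^6=5!/9^6=120/531441

Answer: 40/177147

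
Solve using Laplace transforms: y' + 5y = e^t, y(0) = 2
Take L: sY - 2+5Y = 1/(s-1)
Y(s+5) = 1/(s-1)+2
Y = 1/((s-1)(s+5))+2/(s+5)
Partial fractions: 1/((s-1)(s+5)) = (1/6)/(s-1) - (1/6)/(s+5)
So Y = (1/6)/(s-1)+(11/6)/(s+5)
Inverse Laplace transform (L^(-1){1/(s-1)} = e^t, L^(-1){1/(s+5)} = e^(-5t)):

Answer: y(t) = (1/6)·e^t+(11/6)·e^(-5t)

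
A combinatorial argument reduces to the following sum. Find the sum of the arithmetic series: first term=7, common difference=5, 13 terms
Last term: a_n=7+(13-1)·5=67
Sum=n(a_1+a_n)/2=13(7+67)/2=481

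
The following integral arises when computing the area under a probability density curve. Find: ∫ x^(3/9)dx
Power rule: ∫ x^(1/3) dx = x^(4/3)/(4/3) + C

Answer: (3/4)·x^(4/3) + C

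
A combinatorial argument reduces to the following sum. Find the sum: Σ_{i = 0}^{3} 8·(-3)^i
Geometric series: S = a(1 - r^n)/(1 - r)
a = 8, r = -3, n = 4
S = 8(1 - 81)/4 = -160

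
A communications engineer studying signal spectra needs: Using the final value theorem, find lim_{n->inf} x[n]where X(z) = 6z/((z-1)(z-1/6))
Final value theorem: lim x[n] = lim_{z->1} (z-1) * X(z)
(z-1) * X(z) = 6z/(z-1/6)
As z->1: 6/(1 - 1/6) = 6/(5/6) = 36/5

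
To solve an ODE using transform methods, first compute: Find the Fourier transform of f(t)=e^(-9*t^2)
The Fourier transform of a Gaussian e^(-a*t^2) is sqrt(pi/a)*e^(-omega^2/(4a)).
With a = 9: F(omega) = sqrt(pi)/3*e^(-omega^2/36)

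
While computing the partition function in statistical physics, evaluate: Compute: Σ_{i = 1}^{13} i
Using formula: Σ i^1=n(n + 1)/2=13·14/2=91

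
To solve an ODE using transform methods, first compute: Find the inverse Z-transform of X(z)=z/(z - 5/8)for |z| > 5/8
Standard pair: z/(z-a) <-> a^n*u[n] for causal signals
With a = 5/8: x[n] = (5/8)^n*u[n]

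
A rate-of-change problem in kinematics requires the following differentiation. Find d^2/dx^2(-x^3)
Apply power rule 2 times:
d^1: -3x^2
d^2: -6x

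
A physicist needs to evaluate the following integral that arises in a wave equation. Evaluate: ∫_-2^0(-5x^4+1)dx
Step 1: Find antiderivative F(x)=-x^5 + x
Step 2: F(0) - F(-2)=0 - (30)=-30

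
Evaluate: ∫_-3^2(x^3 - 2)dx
Step 1: Find antiderivative F(x) = (1/4)x^4-2x
Step 2: F(2) - F(-3) = 0 - (105/4) = -105/4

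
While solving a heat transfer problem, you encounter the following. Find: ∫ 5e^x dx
Since d/dx[e^x] = +e^x, we get 5e^x+C

Answer: 5e^x+C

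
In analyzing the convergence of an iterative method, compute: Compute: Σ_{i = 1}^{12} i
Using formula: Σ i^1 = n(n+1)/2 = 12·13/2 = 78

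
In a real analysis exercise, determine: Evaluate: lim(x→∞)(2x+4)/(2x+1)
Divide numerator and denominator by x:
lim (2 + 4/x)/(2 + 1/x) = 1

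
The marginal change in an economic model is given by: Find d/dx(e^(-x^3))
Chain rule: d/dx[e^u]=e^u · u' where u=-x^3
u'=-3x^2

Answer: -3x^2·e^(-x^3)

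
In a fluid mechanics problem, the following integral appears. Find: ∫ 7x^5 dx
Using power rule: ∫ 7x^5 dx=7/6 x^6 + C=(7/6)x^6 + C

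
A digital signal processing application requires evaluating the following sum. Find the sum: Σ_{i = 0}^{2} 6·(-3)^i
Geometric series: S = a(1 - r^n)/(1 - r)
a = 6, r = -3, n = 3
S = 6(1 + 27)/4 = 42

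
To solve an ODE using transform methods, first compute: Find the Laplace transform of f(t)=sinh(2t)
L{sinh(at)} = a/(s²-a²)
L{sinh(2t)} = 2/(s²-4)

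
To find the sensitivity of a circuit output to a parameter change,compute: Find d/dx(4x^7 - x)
Power rule: d/dx(ax^n) = n·a·x^(n-1)
Term by term: 28·x^6-1

Answer: 28x^6-1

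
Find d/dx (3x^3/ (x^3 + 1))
Quotient rule: (f/g)'=(f'g - fg')/g²
f=3x^3, f'=9x^2
g=x^3 + 1, g'=3x^2

Answer: (9x^2·(x^3 + 1) - 9x^5)/(x^3 + 1)²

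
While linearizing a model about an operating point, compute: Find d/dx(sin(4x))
Chain rule: d/dx[sin(u)] = cos(u)·u' where u = 4x
u' = 4

Answer: 4·cos(4x)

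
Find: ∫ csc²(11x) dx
Since d/dx[-cot(11x)]=11csc²(11x), integral=-cot(11x)/11+C

Answer: (-1/11)cot(11x)+C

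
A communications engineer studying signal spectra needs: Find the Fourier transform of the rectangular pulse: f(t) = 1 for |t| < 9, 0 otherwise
F(omega)=integral from -9 to 9 of e^(-j * omega * t) dt
=2 * sin(9 * omega)/omega=18 * sinc(9 * omega/pi)

Answer: 2 * sin(9 * omega)/omega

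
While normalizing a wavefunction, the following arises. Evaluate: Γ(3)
Γ(n) = (n-1)! for positive integers
Γ(3) = 2! = 2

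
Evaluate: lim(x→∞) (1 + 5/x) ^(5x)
Rewrite as [(1 + 5/x)^x]^5.
lim(1 + 5/x)^x = e^5, so limit = (e^5)^5 = e^25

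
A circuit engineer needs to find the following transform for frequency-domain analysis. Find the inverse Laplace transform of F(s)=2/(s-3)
L^(-1){2/(s-a)} = c·e^(at)
Here a = 3, c = 2

Answer: 2e^(3t)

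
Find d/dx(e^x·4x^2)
Product rule: (fg)' = f'g+fg'
f = e^x, f' = e^x
g = 4x^2, g' = 8x

Answer: 4·e^x·x^2+8·e^x·x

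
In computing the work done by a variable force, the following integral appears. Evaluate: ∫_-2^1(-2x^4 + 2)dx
Step 1: Find antiderivative F(x) = (-2/5)x^5+2x
Step 2: F(1) - F(-2) = 8/5 - (44/5) = -36/5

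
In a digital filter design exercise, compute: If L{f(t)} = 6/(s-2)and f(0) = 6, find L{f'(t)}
L{f'(t)}=s·F(s) - f(0)=6s/(s-2)-6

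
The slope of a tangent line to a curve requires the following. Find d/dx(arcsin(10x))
d/dx[arcsin(u)] = u'/√(1-u²), u = 10x, u' = 10

Answer: 10/√(1 - 100x²)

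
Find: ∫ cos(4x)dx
Using substitution u=4x: ∫ cos(u) du/4=sin(u)/4 + C

Answer: (1/4)sin(4x) + C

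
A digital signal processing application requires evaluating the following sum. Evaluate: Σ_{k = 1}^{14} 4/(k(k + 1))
Partial fractions: 4/(k(k + 1)) = 4/k - 4/(k + 1)
Telescoping sum: 4(1 - 1/15) = 4·14/15

Answer: 56/15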